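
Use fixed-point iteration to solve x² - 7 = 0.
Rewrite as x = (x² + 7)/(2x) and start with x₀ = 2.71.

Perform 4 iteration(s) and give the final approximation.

Equation: x² - 7 = 0
Fixed-point form: x = (x² + 7)/(2x)
x₀ = 2.71

x_1 = g(2.710000) = 2.646513
x_2 = g(2.646513) = 2.645751
x_3 = g(2.645751) = 2.645751
x_4 = g(2.645751) = 2.645751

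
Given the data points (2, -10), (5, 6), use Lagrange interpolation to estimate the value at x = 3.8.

Lagrange interpolation formula:
P(x) = Σ yᵢ × Lᵢ(x)
where Lᵢ(x) = Π_{j≠i} (x - xⱼ)/(xᵢ - xⱼ)

L_0(3.8) = (3.8 - 5)/(2 - 5) = 0.400000
L_1(3.8) = (3.8 - 2)/(5 - 2) = 0.600000

P(3.8) = (-10)×L_0(3.8) + 6×L_1(3.8)
P(3.8) = -0.400000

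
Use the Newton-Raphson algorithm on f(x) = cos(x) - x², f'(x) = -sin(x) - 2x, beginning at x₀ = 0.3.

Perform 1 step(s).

f(x) = cos(x) - x²
f'(x) = -sin(x) - 2x
x₀ = 0.3

Newton-Raphson formula: x_{n+1} = x_n - f(x_n)/f'(x_n)

Iteration 1:
  f(0.300000) = 0.865336
  f'(0.300000) = -0.895520
  x_1 = 0.300000 - 0.865336/(-0.895520) = 1.266295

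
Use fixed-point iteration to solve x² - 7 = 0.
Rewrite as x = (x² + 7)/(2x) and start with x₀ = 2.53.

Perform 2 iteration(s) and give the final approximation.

Equation: x² - 7 = 0
Fixed-point form: x = (x² + 7)/(2x)
x₀ = 2.53

x_1 = g(2.530000) = 2.648399
x_2 = g(2.648399) = 2.645753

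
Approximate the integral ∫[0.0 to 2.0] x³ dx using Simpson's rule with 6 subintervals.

f(x) = x³
a = 0.0, b = 2.0, n = 6
h = (b - a)/n = 0.333333

Simpson's rule: (h/3)[f(x₀) + 4f(x₁) + 2f(x₂) + ... + f(xₙ)]

x_0 = 0.0000, f(x_0) = 0.000000, coefficient = 1
x_1 = 0.3333, f(x_1) = 0.037037, coefficient = 4
x_2 = 0.6667, f(x_2) = 0.296296, coefficient = 2
x_3 = 1.0000, f(x_3) = 1.000000, coefficient = 4
x_4 = 1.3333, f(x_4) = 2.370370, coefficient = 2
x_5 = 1.6667, f(x_5) = 4.629630, coefficient = 4
x_6 = 2.0000, f(x_6) = 8.000000, coefficient = 1

I ≈ (0.333333/3) × 36.000000 = 4.000000
Exact value: 4.000000
Error: 0.000000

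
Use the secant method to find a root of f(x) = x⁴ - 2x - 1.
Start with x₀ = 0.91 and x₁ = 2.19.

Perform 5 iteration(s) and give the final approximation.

f(x) = x⁴ - 2x - 1
x₀ = 0.91, x₁ = 2.19

Secant formula: x_{n+1} = x_n - f(x_n)(x_n - x_{n-1})/(f(x_n) - f(x_{n-1}))

Iteration 1:
  f(0.910000) = -2.134250
  f(2.190000) = 17.622575
  x_2 = 2.190000 - 17.622575×(2.190000 - 0.910000)/(17.622575 - (-2.134250))
       = 1.048273
Iteration 2:
  f(2.190000) = 17.622575
  f(1.048273) = -1.889016
  x_3 = 1.048273 - (-1.889016)×(1.048273 - 2.190000)/(-1.889016 - 17.622575)
       = 1.158810
Iteration 3:
  f(1.048273) = -1.889016
  f(1.158810) = -1.514401
  x_4 = 1.158810 - (-1.514401)×(1.158810 - 1.048273)/(-1.514401 - (-1.889016))
       = 1.605658
Iteration 4:
  f(1.158810) = -1.514401
  f(1.605658) = 2.435477
  x_5 = 1.605658 - 2.435477×(1.605658 - 1.158810)/(2.435477 - (-1.514401))
       = 1.330133
Iteration 5:
  f(1.605658) = 2.435477
  f(1.330133) = -0.530005
  x_6 = 1.330133 - (-0.530005)×(1.330133 - 1.605658)/(-0.530005 - 2.435477)
       = 1.379376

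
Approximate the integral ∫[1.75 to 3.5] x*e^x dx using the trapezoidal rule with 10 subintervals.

f(x) = x*e^x
a = 1.75, b = 3.5, n = 10
h = (b - a)/n = 0.175000

Trapezoidal rule: (h/2)[f(x₀) + 2f(x₁) + 2f(x₂) + ... + f(xₙ)]

x_0 = 1.7500, f(x_0) = 10.070555, coefficient = 1
x_1 = 1.9250, f(x_1) = 13.196161, coefficient = 2
x_2 = 2.1000, f(x_2) = 17.148957, coefficient = 2
x_3 = 2.2750, f(x_3) = 22.131016, coefficient = 2
x_4 = 2.4500, f(x_4) = 28.391449, coefficient = 2
x_5 = 2.6250, f(x_5) = 36.237007, coefficient = 2
x_6 = 2.8000, f(x_6) = 46.045011, coefficient = 2
x_7 = 2.9750, f(x_7) = 58.279129, coefficient = 2
x_8 = 3.1500, f(x_8) = 73.508603, coefficient = 2
x_9 = 3.3250, f(x_9) = 92.431670, coefficient = 2
x_10 = 3.5000, f(x_10) = 115.904082, coefficient = 1

I ≈ (0.175000/2) × 900.712646 = 78.812356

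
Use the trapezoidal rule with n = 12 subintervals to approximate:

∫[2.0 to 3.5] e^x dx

f(x) = e^x
a = 2.0, b = 3.5, n = 12
h = (b - a)/n = 0.125000

Trapezoidal rule: (h/2)[f(x₀) + 2f(x₁) + 2f(x₂) + ... + f(xₙ)]

x_0 = 2.0000, f(x_0) = 7.389056, coefficient = 1
x_1 = 2.1250, f(x_1) = 8.372897, coefficient = 2
x_2 = 2.2500, f(x_2) = 9.487736, coefficient = 2
x_3 = 2.3750, f(x_3) = 10.751013, coefficient = 2
x_4 = 2.5000, f(x_4) = 12.182494, coefficient = 2
x_5 = 2.6250, f(x_5) = 13.804574, coefficient = 2
x_6 = 2.7500, f(x_6) = 15.642632, coefficient = 2
x_7 = 2.8750, f(x_7) = 17.725424, coefficient = 2
x_8 = 3.0000, f(x_8) = 20.085537, coefficient = 2
x_9 = 3.1250, f(x_9) = 22.759895, coefficient = 2
x_10 = 3.2500, f(x_10) = 25.790340, coefficient = 2
x_11 = 3.3750, f(x_11) = 29.224284, coefficient = 2
x_12 = 3.5000, f(x_12) = 33.115452, coefficient = 1

I ≈ (0.125000/2) × 412.158161 = 25.759885
Exact value: 25.726396
Error: 0.033489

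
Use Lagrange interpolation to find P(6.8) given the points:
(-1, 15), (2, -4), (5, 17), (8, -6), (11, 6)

Lagrange interpolation formula:
P(x) = Σ yᵢ × Lᵢ(x)
where Lᵢ(x) = Π_{j≠i} (x - xⱼ)/(xᵢ - xⱼ)

L_0(6.8) = (6.8 - 2)/(-1 - 2) × (6.8 - 5)/(-1 - 5) × (6.8 - 8)/(-1 - 8) × (6.8 - 11)/(-1 - 11) = 0.022400
L_1(6.8) = (6.8 - (-1))/(2 - (-1)) × (6.8 - 5)/(2 - 5) × (6.8 - 8)/(2 - 8) × (6.8 - 11)/(2 - 11) = -0.145600
L_2(6.8) = (6.8 - (-1))/(5 - (-1)) × (6.8 - 2)/(5 - 2) × (6.8 - 8)/(5 - 8) × (6.8 - 11)/(5 - 11) = 0.582400
L_3(6.8) = (6.8 - (-1))/(8 - (-1)) × (6.8 - 2)/(8 - 2) × (6.8 - 5)/(8 - 5) × (6.8 - 11)/(8 - 11) = 0.582400
L_4(6.8) = (6.8 - (-1))/(11 - (-1)) × (6.8 - 2)/(11 - 2) × (6.8 - 5)/(11 - 5) × (6.8 - 8)/(11 - 8) = -0.041600

P(6.8) = 15×L_0(6.8) + (-4)×L_1(6.8) + 17×L_2(6.8) + (-6)×L_3(6.8) + 6×L_4(6.8)
P(6.8) = 7.075200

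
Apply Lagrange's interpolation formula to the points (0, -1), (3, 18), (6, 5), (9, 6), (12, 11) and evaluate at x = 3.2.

Lagrange interpolation formula:
P(x) = Σ yᵢ × Lᵢ(x)
where Lᵢ(x) = Π_{j≠i} (x - xⱼ)/(xᵢ - xⱼ)

L_0(3.2) = (3.2 - 3)/(0 - 3) × (3.2 - 6)/(0 - 6) × (3.2 - 9)/(0 - 9) × (3.2 - 12)/(0 - 12) = -0.014703
L_1(3.2) = (3.2 - 0)/(3 - 0) × (3.2 - 6)/(3 - 6) × (3.2 - 9)/(3 - 9) × (3.2 - 12)/(3 - 12) = 0.940984
L_2(3.2) = (3.2 - 0)/(6 - 0) × (3.2 - 3)/(6 - 3) × (3.2 - 9)/(6 - 9) × (3.2 - 12)/(6 - 12) = 0.100820
L_3(3.2) = (3.2 - 0)/(9 - 0) × (3.2 - 3)/(9 - 3) × (3.2 - 6)/(9 - 6) × (3.2 - 12)/(9 - 12) = -0.032448
L_4(3.2) = (3.2 - 0)/(12 - 0) × (3.2 - 3)/(12 - 3) × (3.2 - 6)/(12 - 6) × (3.2 - 9)/(12 - 9) = 0.005347

P(3.2) = (-1)×L_0(3.2) + 18×L_1(3.2) + 5×L_2(3.2) + 6×L_3(3.2) + 11×L_4(3.2)
P(3.2) = 17.320645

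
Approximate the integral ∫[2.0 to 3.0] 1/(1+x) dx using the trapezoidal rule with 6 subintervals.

f(x) = 1/(1+x)
a = 2.0, b = 3.0, n = 6
h = (b - a)/n = 0.166667

Trapezoidal rule: (h/2)[f(x₀) + 2f(x₁) + 2f(x₂) + ... + f(xₙ)]

x_0 = 2.0000, f(x_0) = 0.333333, coefficient = 1
x_1 = 2.1667, f(x_1) = 0.315789, coefficient = 2
x_2 = 2.3333, f(x_2) = 0.300000, coefficient = 2
x_3 = 2.5000, f(x_3) = 0.285714, coefficient = 2
x_4 = 2.6667, f(x_4) = 0.272727, coefficient = 2
x_5 = 2.8333, f(x_5) = 0.260870, coefficient = 2
x_6 = 3.0000, f(x_6) = 0.250000, coefficient = 1

I ≈ (0.166667/2) × 3.453535 = 0.287795
Exact value: 0.287682
Error: 0.000112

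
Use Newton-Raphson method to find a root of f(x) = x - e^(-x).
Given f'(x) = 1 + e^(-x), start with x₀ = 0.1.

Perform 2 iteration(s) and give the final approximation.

f(x) = x - e^(-x)
f'(x) = 1 + e^(-x)
x₀ = 0.1

Newton-Raphson formula: x_{n+1} = x_n - f(x_n)/f'(x_n)

Iteration 1:
  f(0.100000) = -0.804837
  f'(0.100000) = 1.904837
  x_1 = 0.100000 - (-0.804837)/1.904837 = 0.522523
Iteration 2:
  f(0.522523) = -0.070500
  f'(0.522523) = 1.593023
  x_2 = 0.522523 - (-0.070500)/1.593023 = 0.566778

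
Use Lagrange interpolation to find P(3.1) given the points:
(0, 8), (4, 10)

Lagrange interpolation formula:
P(x) = Σ yᵢ × Lᵢ(x)
where Lᵢ(x) = Π_{j≠i} (x - xⱼ)/(xᵢ - xⱼ)

L_0(3.1) = (3.1 - 4)/(0 - 4) = 0.225000
L_1(3.1) = (3.1 - 0)/(4 - 0) = 0.775000

P(3.1) = 8×L_0(3.1) + 10×L_1(3.1)
P(3.1) = 9.550000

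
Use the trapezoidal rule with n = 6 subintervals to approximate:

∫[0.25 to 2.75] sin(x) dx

f(x) = sin(x)
a = 0.25, b = 2.75, n = 6
h = (b - a)/n = 0.416667

Trapezoidal rule: (h/2)[f(x₀) + 2f(x₁) + 2f(x₂) + ... + f(xₙ)]

x_0 = 0.2500, f(x_0) = 0.247404, coefficient = 1
x_1 = 0.6667, f(x_1) = 0.618370, coefficient = 2
x_2 = 1.0833, f(x_2) = 0.883524, coefficient = 2
x_3 = 1.5000, f(x_3) = 0.997495, coefficient = 2
x_4 = 1.9167, f(x_4) = 0.940781, coefficient = 2
x_5 = 2.3333, f(x_5) = 0.723086, coefficient = 2
x_6 = 2.7500, f(x_6) = 0.381661, coefficient = 1

I ≈ (0.416667/2) × 8.955576 = 1.865745
Exact value: 1.893215
Error: 0.027470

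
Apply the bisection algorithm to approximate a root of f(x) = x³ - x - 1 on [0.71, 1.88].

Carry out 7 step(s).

f(x) = x³ - x - 1
Initial interval: [0.71, 1.88]

Iteration 1:
  c_1 = (0.710000 + 1.880000)/2 = 1.295000
  f(c_1) = f(1.295000) = -0.123253
  f(a) × f(c) ≥ 0, new interval: [1.295000, 1.880000]
Iteration 2:
  c_2 = (1.295000 + 1.880000)/2 = 1.587500
  f(c_2) = f(1.587500) = 1.413248
  f(a) × f(c) < 0, new interval: [1.295000, 1.587500]
Iteration 3:
  c_3 = (1.295000 + 1.587500)/2 = 1.441250
  f(c_3) = f(1.441250) = 0.552517
  f(a) × f(c) < 0, new interval: [1.295000, 1.441250]
Iteration 4:
  c_4 = (1.295000 + 1.441250)/2 = 1.368125
  f(c_4) = f(1.368125) = 0.192685
  f(a) × f(c) < 0, new interval: [1.295000, 1.368125]
Iteration 5:
  c_5 = (1.295000 + 1.368125)/2 = 1.331562
  f(c_5) = f(1.331562) = 0.029376
  f(a) × f(c) < 0, new interval: [1.295000, 1.331562]
Iteration 6:
  c_6 = (1.295000 + 1.331562)/2 = 1.313281
  f(c_6) = f(1.313281) = -0.048255
  f(a) × f(c) ≥ 0, new interval: [1.313281, 1.331562]
Iteration 7:
  c_7 = (1.313281 + 1.331562)/2 = 1.322422
  f(c_7) = f(1.322422) = -0.009771
  f(a) × f(c) ≥ 0, new interval: [1.322422, 1.331562]

After 7 iteration(s), the approximation is c_7 = 1.322422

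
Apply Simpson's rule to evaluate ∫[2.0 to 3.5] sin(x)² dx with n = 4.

f(x) = sin(x)²
a = 2.0, b = 3.5, n = 4
h = (b - a)/n = 0.375000

Simpson's rule: (h/3)[f(x₀) + 4f(x₁) + 2f(x₂) + ... + f(xₙ)]

x_0 = 2.0000, f(x_0) = 0.826822, coefficient = 1
x_1 = 2.3750, f(x_1) = 0.481199, coefficient = 4
x_2 = 2.7500, f(x_2) = 0.145665, coefficient = 2
x_3 = 3.1250, f(x_3) = 0.000275, coefficient = 4
x_4 = 3.5000, f(x_4) = 0.123049, coefficient = 1

I ≈ (0.375000/3) × 3.167098 = 0.395887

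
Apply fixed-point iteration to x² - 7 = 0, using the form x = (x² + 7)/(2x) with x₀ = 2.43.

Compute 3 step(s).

Equation: x² - 7 = 0
Fixed-point form: x = (x² + 7)/(2x)
x₀ = 2.43

x_1 = g(2.430000) = 2.655329
x_2 = g(2.655329) = 2.645769
x_3 = g(2.645769) = 2.645751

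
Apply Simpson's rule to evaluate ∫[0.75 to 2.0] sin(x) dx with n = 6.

f(x) = sin(x)
a = 0.75, b = 2.0, n = 6
h = (b - a)/n = 0.208333

Simpson's rule: (h/3)[f(x₀) + 4f(x₁) + 2f(x₂) + ... + f(xₙ)]

x_0 = 0.7500, f(x_0) = 0.681639, coefficient = 1
x_1 = 0.9583, f(x_1) = 0.818235, coefficient = 4
x_2 = 1.1667, f(x_2) = 0.919445, coefficient = 2
x_3 = 1.3750, f(x_3) = 0.980893, coefficient = 4
x_4 = 1.5833, f(x_4) = 0.999921, coefficient = 2
x_5 = 1.7917, f(x_5) = 0.975707, coefficient = 4
x_6 = 2.0000, f(x_6) = 0.909297, coefficient = 1

I ≈ (0.208333/3) × 16.529008 = 1.147848
Exact value: 1.147836
Error: 0.000012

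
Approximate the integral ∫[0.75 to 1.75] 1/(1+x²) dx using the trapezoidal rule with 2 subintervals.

f(x) = 1/(1+x²)
a = 0.75, b = 1.75, n = 2
h = (b - a)/n = 0.500000

Trapezoidal rule: (h/2)[f(x₀) + 2f(x₁) + 2f(x₂) + ... + f(xₙ)]

x_0 = 0.7500, f(x_0) = 0.640000, coefficient = 1
x_1 = 1.2500, f(x_1) = 0.390244, coefficient = 2
x_2 = 1.7500, f(x_2) = 0.246154, coefficient = 1

I ≈ (0.500000/2) × 1.666642 = 0.416660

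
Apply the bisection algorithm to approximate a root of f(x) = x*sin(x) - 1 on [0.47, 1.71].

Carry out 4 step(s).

f(x) = x*sin(x) - 1
Initial interval: [0.47, 1.71]

Iteration 1:
  c_1 = (0.470000 + 1.710000)/2 = 1.090000
  f(c_1) = f(1.090000) = -0.033577
  f(a) × f(c) ≥ 0, new interval: [1.090000, 1.710000]
Iteration 2:
  c_2 = (1.090000 + 1.710000)/2 = 1.400000
  f(c_2) = f(1.400000) = 0.379630
  f(a) × f(c) < 0, new interval: [1.090000, 1.400000]
Iteration 3:
  c_3 = (1.090000 + 1.400000)/2 = 1.245000
  f(c_3) = f(1.245000) = 0.179508
  f(a) × f(c) < 0, new interval: [1.090000, 1.245000]
Iteration 4:
  c_4 = (1.090000 + 1.245000)/2 = 1.167500
  f(c_4) = f(1.167500) = 0.073834
  f(a) × f(c) < 0, new interval: [1.090000, 1.167500]

After 4 iteration(s), the approximation is c_4 = 1.167500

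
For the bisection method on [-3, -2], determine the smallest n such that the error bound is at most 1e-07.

We need (b-a)/2^n ≤ 1e-07
(-2 - (-3))/2^n ≤ 1e-07
1/2^n ≤ 1e-07
2^n ≥ 10000000
n ≥ log₂(10000000) = 23.25
n ≥ 24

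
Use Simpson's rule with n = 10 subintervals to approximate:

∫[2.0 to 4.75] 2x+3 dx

f(x) = 2x+3
a = 2.0, b = 4.75, n = 10
h = (b - a)/n = 0.275000

Simpson's rule: (h/3)[f(x₀) + 4f(x₁) + 2f(x₂) + ... + f(xₙ)]

x_0 = 2.0000, f(x_0) = 7.000000, coefficient = 1
x_1 = 2.2750, f(x_1) = 7.550000, coefficient = 4
x_2 = 2.5500, f(x_2) = 8.100000, coefficient = 2
x_3 = 2.8250, f(x_3) = 8.650000, coefficient = 4
x_4 = 3.1000, f(x_4) = 9.200000, coefficient = 2
x_5 = 3.3750, f(x_5) = 9.750000, coefficient = 4
x_6 = 3.6500, f(x_6) = 10.300000, coefficient = 2
x_7 = 3.9250, f(x_7) = 10.850000, coefficient = 4
x_8 = 4.2000, f(x_8) = 11.400000, coefficient = 2
x_9 = 4.4750, f(x_9) = 11.950000, coefficient = 4
x_10 = 4.7500, f(x_10) = 12.500000, coefficient = 1

I ≈ (0.275000/3) × 292.500000 = 26.812500
Exact value: 26.812500
Error: 0.000000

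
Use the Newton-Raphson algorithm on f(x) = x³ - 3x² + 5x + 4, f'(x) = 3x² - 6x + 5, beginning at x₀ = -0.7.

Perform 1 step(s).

f(x) = x³ - 3x² + 5x + 4
f'(x) = 3x² - 6x + 5
x₀ = -0.7

Newton-Raphson formula: x_{n+1} = x_n - f(x_n)/f'(x_n)

Iteration 1:
  f(-0.700000) = -1.313000
  f'(-0.700000) = 10.670000
  x_1 = -0.700000 - (-1.313000)/10.670000 = -0.576945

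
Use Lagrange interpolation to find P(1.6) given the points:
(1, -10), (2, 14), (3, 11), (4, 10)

Lagrange interpolation formula:
P(x) = Σ yᵢ × Lᵢ(x)
where Lᵢ(x) = Π_{j≠i} (x - xⱼ)/(xᵢ - xⱼ)

L_0(1.6) = (1.6 - 2)/(1 - 2) × (1.6 - 3)/(1 - 3) × (1.6 - 4)/(1 - 4) = 0.224000
L_1(1.6) = (1.6 - 1)/(2 - 1) × (1.6 - 3)/(2 - 3) × (1.6 - 4)/(2 - 4) = 1.008000
L_2(1.6) = (1.6 - 1)/(3 - 1) × (1.6 - 2)/(3 - 2) × (1.6 - 4)/(3 - 4) = -0.288000
L_3(1.6) = (1.6 - 1)/(4 - 1) × (1.6 - 2)/(4 - 2) × (1.6 - 3)/(4 - 3) = 0.056000

P(1.6) = (-10)×L_0(1.6) + 14×L_1(1.6) + 11×L_2(1.6) + 10×L_3(1.6)
P(1.6) = 9.264000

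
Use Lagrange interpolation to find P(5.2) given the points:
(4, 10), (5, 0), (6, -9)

Lagrange interpolation formula:
P(x) = Σ yᵢ × Lᵢ(x)
where Lᵢ(x) = Π_{j≠i} (x - xⱼ)/(xᵢ - xⱼ)

L_0(5.2) = (5.2 - 5)/(4 - 5) × (5.2 - 6)/(4 - 6) = -0.080000
L_1(5.2) = (5.2 - 4)/(5 - 4) × (5.2 - 6)/(5 - 6) = 0.960000
L_2(5.2) = (5.2 - 4)/(6 - 4) × (5.2 - 5)/(6 - 5) = 0.120000

P(5.2) = 10×L_0(5.2) + 0×L_1(5.2) + (-9)×L_2(5.2)
P(5.2) = -1.880000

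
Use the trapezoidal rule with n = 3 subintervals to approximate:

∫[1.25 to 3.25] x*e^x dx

f(x) = x*e^x
a = 1.25, b = 3.25, n = 3
h = (b - a)/n = 0.666667

Trapezoidal rule: (h/2)[f(x₀) + 2f(x₁) + 2f(x₂) + ... + f(xₙ)]

x_0 = 1.2500, f(x_0) = 4.362929, coefficient = 1
x_1 = 1.9167, f(x_1) = 13.029998, coefficient = 2
x_2 = 2.5833, f(x_2) = 34.206439, coefficient = 2
x_3 = 3.2500, f(x_3) = 83.818605, coefficient = 1

I ≈ (0.666667/2) × 182.654406 = 60.884802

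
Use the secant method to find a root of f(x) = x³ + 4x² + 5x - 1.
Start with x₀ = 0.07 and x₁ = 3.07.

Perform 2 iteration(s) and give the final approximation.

f(x) = x³ + 4x² + 5x - 1
x₀ = 0.07, x₁ = 3.07

Secant formula: x_{n+1} = x_n - f(x_n)(x_n - x_{n-1})/(f(x_n) - f(x_{n-1}))

Iteration 1:
  f(0.070000) = -0.630057
  f(3.070000) = 80.984043
  x_2 = 3.070000 - 80.984043×(3.070000 - 0.070000)/(80.984043 - (-0.630057))
       = 0.093160
Iteration 2:
  f(3.070000) = 80.984043
  f(0.093160) = -0.498677
  x_3 = 0.093160 - (-0.498677)×(0.093160 - 3.070000)/(-0.498677 - 80.984043)
       = 0.111378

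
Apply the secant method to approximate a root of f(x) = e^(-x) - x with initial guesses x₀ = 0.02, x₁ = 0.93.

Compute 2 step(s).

f(x) = e^(-x) - x
x₀ = 0.02, x₁ = 0.93

Secant formula: x_{n+1} = x_n - f(x_n)(x_n - x_{n-1})/(f(x_n) - f(x_{n-1}))

Iteration 1:
  f(0.020000) = 0.960199
  f(0.930000) = -0.535446
  x_2 = 0.930000 - (-0.535446)×(0.930000 - 0.020000)/(-0.535446 - 0.960199)
       = 0.604217
Iteration 2:
  f(0.930000) = -0.535446
  f(0.604217) = -0.057714
  x_3 = 0.604217 - (-0.057714)×(0.604217 - 0.930000)/(-0.057714 - (-0.535446))
       = 0.564859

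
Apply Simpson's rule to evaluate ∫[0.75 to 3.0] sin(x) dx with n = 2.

f(x) = sin(x)
a = 0.75, b = 3.0, n = 2
h = (b - a)/n = 1.125000

Simpson's rule: (h/3)[f(x₀) + 4f(x₁) + 2f(x₂) + ... + f(xₙ)]

x_0 = 0.7500, f(x_0) = 0.681639, coefficient = 1
x_1 = 1.8750, f(x_1) = 0.954086, coefficient = 4
x_2 = 3.0000, f(x_2) = 0.141120, coefficient = 1

I ≈ (1.125000/3) × 4.639102 = 1.739663
Exact value: 1.721681
Error: 0.017982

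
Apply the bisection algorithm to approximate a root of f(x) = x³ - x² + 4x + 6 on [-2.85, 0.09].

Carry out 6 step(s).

f(x) = x³ - x² + 4x + 6
Initial interval: [-2.85, 0.09]

Iteration 1:
  c_1 = (-2.850000 + 0.090000)/2 = -1.380000
  f(c_1) = f(-1.380000) = -4.052472
  f(a) × f(c) ≥ 0, new interval: [-1.380000, 0.090000]
Iteration 2:
  c_2 = (-1.380000 + 0.090000)/2 = -0.645000
  f(c_2) = f(-0.645000) = 2.735639
  f(a) × f(c) < 0, new interval: [-1.380000, -0.645000]
Iteration 3:
  c_3 = (-1.380000 + (-0.645000))/2 = -1.012500
  f(c_3) = f(-1.012500) = -0.113127
  f(a) × f(c) ≥ 0, new interval: [-1.012500, -0.645000]
Iteration 4:
  c_4 = (-1.012500 + (-0.645000))/2 = -0.828750
  f(c_4) = f(-0.828750) = 1.428966
  f(a) × f(c) < 0, new interval: [-1.012500, -0.828750]
Iteration 5:
  c_5 = (-1.012500 + (-0.828750))/2 = -0.920625
  f(c_5) = f(-0.920625) = 0.689674
  f(a) × f(c) < 0, new interval: [-1.012500, -0.920625]
Iteration 6:
  c_6 = (-1.012500 + (-0.920625))/2 = -0.966563
  f(c_6) = f(-0.966563) = 0.296503
  f(a) × f(c) < 0, new interval: [-1.012500, -0.966563]

After 6 iteration(s), the approximation is c_6 = -0.966563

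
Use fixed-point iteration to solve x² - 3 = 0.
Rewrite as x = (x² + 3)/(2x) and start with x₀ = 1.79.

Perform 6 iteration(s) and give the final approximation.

Equation: x² - 3 = 0
Fixed-point form: x = (x² + 3)/(2x)
x₀ = 1.79

x_1 = g(1.790000) = 1.732989
x_2 = g(1.732989) = 1.732051
x_3 = g(1.732051) = 1.732051
x_4 = g(1.732051) = 1.732051
x_5 = g(1.732051) = 1.732051
x_6 = g(1.732051) = 1.732051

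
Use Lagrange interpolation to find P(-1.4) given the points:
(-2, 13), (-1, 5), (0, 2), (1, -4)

Lagrange interpolation formula:
P(x) = Σ yᵢ × Lᵢ(x)
where Lᵢ(x) = Π_{j≠i} (x - xⱼ)/(xᵢ - xⱼ)

L_0(-1.4) = (-1.4 - (-1))/(-2 - (-1)) × (-1.4 - 0)/(-2 - 0) × (-1.4 - 1)/(-2 - 1) = 0.224000
L_1(-1.4) = (-1.4 - (-2))/(-1 - (-2)) × (-1.4 - 0)/(-1 - 0) × (-1.4 - 1)/(-1 - 1) = 1.008000
L_2(-1.4) = (-1.4 - (-2))/(0 - (-2)) × (-1.4 - (-1))/(0 - (-1)) × (-1.4 - 1)/(0 - 1) = -0.288000
L_3(-1.4) = (-1.4 - (-2))/(1 - (-2)) × (-1.4 - (-1))/(1 - (-1)) × (-1.4 - 0)/(1 - 0) = 0.056000

P(-1.4) = 13×L_0(-1.4) + 5×L_1(-1.4) + 2×L_2(-1.4) + (-4)×L_3(-1.4)
P(-1.4) = 7.152000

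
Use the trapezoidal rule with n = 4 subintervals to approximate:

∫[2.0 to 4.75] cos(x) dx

f(x) = cos(x)
a = 2.0, b = 4.75, n = 4
h = (b - a)/n = 0.687500

Trapezoidal rule: (h/2)[f(x₀) + 2f(x₁) + 2f(x₂) + ... + f(xₙ)]

x_0 = 2.0000, f(x_0) = -0.416147, coefficient = 1
x_1 = 2.6875, f(x_1) = -0.898659, coefficient = 2
x_2 = 3.3750, f(x_2) = -0.972884, coefficient = 2
x_3 = 4.0625, f(x_3) = -0.605098, coefficient = 2
x_4 = 4.7500, f(x_4) = 0.037602, coefficient = 1

I ≈ (0.687500/2) × -5.331827 = -1.832816
Exact value: -1.908590
Error: 0.075775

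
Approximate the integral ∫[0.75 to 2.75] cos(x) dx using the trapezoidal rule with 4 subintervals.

f(x) = cos(x)
a = 0.75, b = 2.75, n = 4
h = (b - a)/n = 0.500000

Trapezoidal rule: (h/2)[f(x₀) + 2f(x₁) + 2f(x₂) + ... + f(xₙ)]

x_0 = 0.7500, f(x_0) = 0.731689, coefficient = 1
x_1 = 1.2500, f(x_1) = 0.315322, coefficient = 2
x_2 = 1.7500, f(x_2) = -0.178246, coefficient = 2
x_3 = 2.2500, f(x_3) = -0.628174, coefficient = 2
x_4 = 2.7500, f(x_4) = -0.924302, coefficient = 1

I ≈ (0.500000/2) × -1.174808 = -0.293702
Exact value: -0.299978
Error: 0.006276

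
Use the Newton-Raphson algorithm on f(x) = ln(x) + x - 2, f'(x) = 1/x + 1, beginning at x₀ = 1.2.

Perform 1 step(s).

f(x) = ln(x) + x - 2
f'(x) = 1/x + 1
x₀ = 1.2

Newton-Raphson formula: x_{n+1} = x_n - f(x_n)/f'(x_n)

Iteration 1:
  f(1.200000) = -0.617678
  f'(1.200000) = 1.833333
  x_1 = 1.200000 - (-0.617678)/1.833333 = 1.536916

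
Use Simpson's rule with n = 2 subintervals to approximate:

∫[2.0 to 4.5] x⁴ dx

f(x) = x⁴
a = 2.0, b = 4.5, n = 2
h = (b - a)/n = 1.250000

Simpson's rule: (h/3)[f(x₀) + 4f(x₁) + 2f(x₂) + ... + f(xₙ)]

x_0 = 2.0000, f(x_0) = 16.000000, coefficient = 1
x_1 = 3.2500, f(x_1) = 111.566406, coefficient = 4
x_2 = 4.5000, f(x_2) = 410.062500, coefficient = 1

I ≈ (1.250000/3) × 872.328125 = 363.470052
Exact value: 362.656250
Error: 0.813802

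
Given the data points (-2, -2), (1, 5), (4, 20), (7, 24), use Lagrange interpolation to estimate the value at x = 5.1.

Lagrange interpolation formula:
P(x) = Σ yᵢ × Lᵢ(x)
where Lᵢ(x) = Π_{j≠i} (x - xⱼ)/(xᵢ - xⱼ)

L_0(5.1) = (5.1 - 1)/(-2 - 1) × (5.1 - 4)/(-2 - 4) × (5.1 - 7)/(-2 - 7) = 0.052895
L_1(5.1) = (5.1 - (-2))/(1 - (-2)) × (5.1 - 4)/(1 - 4) × (5.1 - 7)/(1 - 7) = -0.274796
L_2(5.1) = (5.1 - (-2))/(4 - (-2)) × (5.1 - 1)/(4 - 1) × (5.1 - 7)/(4 - 7) = 1.024241
L_3(5.1) = (5.1 - (-2))/(7 - (-2)) × (5.1 - 1)/(7 - 1) × (5.1 - 4)/(7 - 4) = 0.197660

P(5.1) = (-2)×L_0(5.1) + 5×L_1(5.1) + 20×L_2(5.1) + 24×L_3(5.1)
P(5.1) = 23.748895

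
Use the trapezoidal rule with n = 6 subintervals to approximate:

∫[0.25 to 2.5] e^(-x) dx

f(x) = e^(-x)
a = 0.25, b = 2.5, n = 6
h = (b - a)/n = 0.375000

Trapezoidal rule: (h/2)[f(x₀) + 2f(x₁) + 2f(x₂) + ... + f(xₙ)]

x_0 = 0.2500, f(x_0) = 0.778801, coefficient = 1
x_1 = 0.6250, f(x_1) = 0.535261, coefficient = 2
x_2 = 1.0000, f(x_2) = 0.367879, coefficient = 2
x_3 = 1.3750, f(x_3) = 0.252840, coefficient = 2
x_4 = 1.7500, f(x_4) = 0.173774, coefficient = 2
x_5 = 2.1250, f(x_5) = 0.119433, coefficient = 2
x_6 = 2.5000, f(x_6) = 0.082085, coefficient = 1

I ≈ (0.375000/2) × 3.759261 = 0.704861
Exact value: 0.696716
Error: 0.008146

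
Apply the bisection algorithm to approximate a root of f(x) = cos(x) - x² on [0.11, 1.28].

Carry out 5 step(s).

f(x) = cos(x) - x²
Initial interval: [0.11, 1.28]

Iteration 1:
  c_1 = (0.110000 + 1.280000)/2 = 0.695000
  f(c_1) = f(0.695000) = 0.285029
  f(a) × f(c) ≥ 0, new interval: [0.695000, 1.280000]
Iteration 2:
  c_2 = (0.695000 + 1.280000)/2 = 0.987500
  f(c_2) = f(0.987500) = -0.424378
  f(a) × f(c) < 0, new interval: [0.695000, 0.987500]
Iteration 3:
  c_3 = (0.695000 + 0.987500)/2 = 0.841250
  f(c_3) = f(0.841250) = -0.041170
  f(a) × f(c) < 0, new interval: [0.695000, 0.841250]
Iteration 4:
  c_4 = (0.695000 + 0.841250)/2 = 0.768125
  f(c_4) = f(0.768125) = 0.129199
  f(a) × f(c) ≥ 0, new interval: [0.768125, 0.841250]
Iteration 5:
  c_5 = (0.768125 + 0.841250)/2 = 0.804688
  f(c_5) = f(0.804688) = 0.045814
  f(a) × f(c) ≥ 0, new interval: [0.804688, 0.841250]

After 5 iteration(s), the approximation is c_5 = 0.804688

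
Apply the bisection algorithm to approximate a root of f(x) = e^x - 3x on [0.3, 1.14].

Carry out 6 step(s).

f(x) = e^x - 3x
Initial interval: [0.3, 1.14]

Iteration 1:
  c_1 = (0.300000 + 1.140000)/2 = 0.720000
  f(c_1) = f(0.720000) = -0.105567
  f(a) × f(c) < 0, new interval: [0.300000, 0.720000]
Iteration 2:
  c_2 = (0.300000 + 0.720000)/2 = 0.510000
  f(c_2) = f(0.510000) = 0.135291
  f(a) × f(c) ≥ 0, new interval: [0.510000, 0.720000]
Iteration 3:
  c_3 = (0.510000 + 0.720000)/2 = 0.615000
  f(c_3) = f(0.615000) = 0.004657
  f(a) × f(c) ≥ 0, new interval: [0.615000, 0.720000]
Iteration 4:
  c_4 = (0.615000 + 0.720000)/2 = 0.667500
  f(c_4) = f(0.667500) = -0.053142
  f(a) × f(c) < 0, new interval: [0.615000, 0.667500]
Iteration 5:
  c_5 = (0.615000 + 0.667500)/2 = 0.641250
  f(c_5) = f(0.641250) = -0.024897
  f(a) × f(c) < 0, new interval: [0.615000, 0.641250]
Iteration 6:
  c_6 = (0.615000 + 0.641250)/2 = 0.628125
  f(c_6) = f(0.628125) = -0.010282
  f(a) × f(c) < 0, new interval: [0.615000, 0.628125]

After 6 iteration(s), the approximation is c_6 = 0.628125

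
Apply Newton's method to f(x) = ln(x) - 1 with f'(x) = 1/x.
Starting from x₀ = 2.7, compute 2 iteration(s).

f(x) = ln(x) - 1
f'(x) = 1/x
x₀ = 2.7

Newton-Raphson formula: x_{n+1} = x_n - f(x_n)/f'(x_n)

Iteration 1:
  f(2.700000) = -0.006748
  f'(2.700000) = 0.370370
  x_1 = 2.700000 - (-0.006748)/0.370370 = 2.718220
Iteration 2:
  f(2.718220) = -0.000023
  f'(2.718220) = 0.367888
  x_2 = 2.718220 - (-0.000023)/0.367888 = 2.718282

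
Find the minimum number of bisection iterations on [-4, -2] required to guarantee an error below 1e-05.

We need (b-a)/2^n ≤ 1e-05
(-2 - (-4))/2^n ≤ 1e-05
2/2^n ≤ 1e-05
2^n ≥ 200000
n ≥ log₂(200000) = 17.61
n ≥ 18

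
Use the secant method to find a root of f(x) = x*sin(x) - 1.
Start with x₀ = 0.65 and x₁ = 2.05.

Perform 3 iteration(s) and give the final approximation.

f(x) = x*sin(x) - 1
x₀ = 0.65, x₁ = 2.05

Secant formula: x_{n+1} = x_n - f(x_n)(x_n - x_{n-1})/(f(x_n) - f(x_{n-1}))

Iteration 1:
  f(0.650000) = -0.606629
  f(2.050000) = 0.819093
  x_2 = 2.050000 - 0.819093×(2.050000 - 0.650000)/(0.819093 - (-0.606629))
       = 1.245685
Iteration 2:
  f(2.050000) = 0.819093
  f(1.245685) = 0.180429
  x_3 = 1.245685 - 0.180429×(1.245685 - 2.050000)/(0.180429 - 0.819093)
       = 1.018457
Iteration 3:
  f(1.245685) = 0.180429
  f(1.018457) = -0.132989
  x_4 = 1.018457 - (-0.132989)×(1.018457 - 1.245685)/(-0.132989 - 0.180429)
       = 1.114873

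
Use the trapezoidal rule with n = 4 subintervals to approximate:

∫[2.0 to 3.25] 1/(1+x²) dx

f(x) = 1/(1+x²)
a = 2.0, b = 3.25, n = 4
h = (b - a)/n = 0.312500

Trapezoidal rule: (h/2)[f(x₀) + 2f(x₁) + 2f(x₂) + ... + f(xₙ)]

x_0 = 2.0000, f(x_0) = 0.200000, coefficient = 1
x_1 = 2.3125, f(x_1) = 0.157538, coefficient = 2
x_2 = 2.6250, f(x_2) = 0.126733, coefficient = 2
x_3 = 2.9375, f(x_3) = 0.103854, coefficient = 2
x_4 = 3.2500, f(x_4) = 0.086486, coefficient = 1

I ≈ (0.312500/2) × 1.062737 = 0.166053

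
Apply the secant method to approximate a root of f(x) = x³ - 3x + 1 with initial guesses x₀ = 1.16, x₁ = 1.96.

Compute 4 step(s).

f(x) = x³ - 3x + 1
x₀ = 1.16, x₁ = 1.96

Secant formula: x_{n+1} = x_n - f(x_n)(x_n - x_{n-1})/(f(x_n) - f(x_{n-1}))

Iteration 1:
  f(1.160000) = -0.919104
  f(1.960000) = 2.649536
  x_2 = 1.960000 - 2.649536×(1.960000 - 1.160000)/(2.649536 - (-0.919104))
       = 1.366040
Iteration 2:
  f(1.960000) = 2.649536
  f(1.366040) = -0.549000
  x_3 = 1.366040 - (-0.549000)×(1.366040 - 1.960000)/(-0.549000 - 2.649536)
       = 1.467988
Iteration 3:
  f(1.366040) = -0.549000
  f(1.467988) = -0.240466
  x_4 = 1.467988 - (-0.240466)×(1.467988 - 1.366040)/(-0.240466 - (-0.549000))
       = 1.547445
Iteration 4:
  f(1.467988) = -0.240466
  f(1.547445) = 0.063154
  x_5 = 1.547445 - 0.063154×(1.547445 - 1.467988)/(0.063154 - (-0.240466))
       = 1.530917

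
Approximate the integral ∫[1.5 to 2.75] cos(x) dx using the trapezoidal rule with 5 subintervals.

f(x) = cos(x)
a = 1.5, b = 2.75, n = 5
h = (b - a)/n = 0.250000

Trapezoidal rule: (h/2)[f(x₀) + 2f(x₁) + 2f(x₂) + ... + f(xₙ)]

x_0 = 1.5000, f(x_0) = 0.070737, coefficient = 1
x_1 = 1.7500, f(x_1) = -0.178246, coefficient = 2
x_2 = 2.0000, f(x_2) = -0.416147, coefficient = 2
x_3 = 2.2500, f(x_3) = -0.628174, coefficient = 2
x_4 = 2.5000, f(x_4) = -0.801144, coefficient = 2
x_5 = 2.7500, f(x_5) = -0.924302, coefficient = 1

I ≈ (0.250000/2) × -4.900985 = -0.612623
Exact value: -0.615834
Error: 0.003211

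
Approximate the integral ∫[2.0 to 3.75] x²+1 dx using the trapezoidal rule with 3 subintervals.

f(x) = x²+1
a = 2.0, b = 3.75, n = 3
h = (b - a)/n = 0.583333

Trapezoidal rule: (h/2)[f(x₀) + 2f(x₁) + 2f(x₂) + ... + f(xₙ)]

x_0 = 2.0000, f(x_0) = 5.000000, coefficient = 1
x_1 = 2.5833, f(x_1) = 7.673611, coefficient = 2
x_2 = 3.1667, f(x_2) = 11.027778, coefficient = 2
x_3 = 3.7500, f(x_3) = 15.062500, coefficient = 1

I ≈ (0.583333/2) × 57.465278 = 16.760706
Exact value: 16.661458
Error: 0.099248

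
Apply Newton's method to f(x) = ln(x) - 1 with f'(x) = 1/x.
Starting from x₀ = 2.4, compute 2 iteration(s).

f(x) = ln(x) - 1
f'(x) = 1/x
x₀ = 2.4

Newton-Raphson formula: x_{n+1} = x_n - f(x_n)/f'(x_n)

Iteration 1:
  f(2.400000) = -0.124531
  f'(2.400000) = 0.416667
  x_1 = 2.400000 - (-0.124531)/0.416667 = 2.698875
Iteration 2:
  f(2.698875) = -0.007165
  f'(2.698875) = 0.370525
  x_2 = 2.698875 - (-0.007165)/0.370525 = 2.718212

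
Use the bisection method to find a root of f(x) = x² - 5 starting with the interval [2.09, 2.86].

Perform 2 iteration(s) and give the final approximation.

f(x) = x² - 5
Initial interval: [2.09, 2.86]

Iteration 1:
  c_1 = (2.090000 + 2.860000)/2 = 2.475000
  f(c_1) = f(2.475000) = 1.125625
  f(a) × f(c) < 0, new interval: [2.090000, 2.475000]
Iteration 2:
  c_2 = (2.090000 + 2.475000)/2 = 2.282500
  f(c_2) = f(2.282500) = 0.209806
  f(a) × f(c) < 0, new interval: [2.090000, 2.282500]

After 2 iteration(s), the approximation is c_2 = 2.282500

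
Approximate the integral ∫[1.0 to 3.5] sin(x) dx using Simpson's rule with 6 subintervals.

f(x) = sin(x)
a = 1.0, b = 3.5, n = 6
h = (b - a)/n = 0.416667

Simpson's rule: (h/3)[f(x₀) + 4f(x₁) + 2f(x₂) + ... + f(xₙ)]

x_0 = 1.0000, f(x_0) = 0.841471, coefficient = 1
x_1 = 1.4167, f(x_1) = 0.988146, coefficient = 4
x_2 = 1.8333, f(x_2) = 0.965735, coefficient = 2
x_3 = 2.2500, f(x_3) = 0.778073, coefficient = 4
x_4 = 2.6667, f(x_4) = 0.457273, coefficient = 2
x_5 = 3.0833, f(x_5) = 0.058226, coefficient = 4
x_6 = 3.5000, f(x_6) = -0.350783, coefficient = 1

I ≈ (0.416667/3) × 10.634483 = 1.477011
Exact value: 1.476759
Error: 0.000252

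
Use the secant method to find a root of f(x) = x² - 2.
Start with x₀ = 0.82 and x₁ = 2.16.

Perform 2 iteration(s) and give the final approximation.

f(x) = x² - 2
x₀ = 0.82, x₁ = 2.16

Secant formula: x_{n+1} = x_n - f(x_n)(x_n - x_{n-1})/(f(x_n) - f(x_{n-1}))

Iteration 1:
  f(0.820000) = -1.327600
  f(2.160000) = 2.665600
  x_2 = 2.160000 - 2.665600×(2.160000 - 0.820000)/(2.665600 - (-1.327600))
       = 1.265503
Iteration 2:
  f(2.160000) = 2.665600
  f(1.265503) = -0.398501
  x_3 = 1.265503 - (-0.398501)×(1.265503 - 2.160000)/(-0.398501 - 2.665600)
       = 1.381837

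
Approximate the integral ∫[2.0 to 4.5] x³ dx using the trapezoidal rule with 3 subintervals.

f(x) = x³
a = 2.0, b = 4.5, n = 3
h = (b - a)/n = 0.833333

Trapezoidal rule: (h/2)[f(x₀) + 2f(x₁) + 2f(x₂) + ... + f(xₙ)]

x_0 = 2.0000, f(x_0) = 8.000000, coefficient = 1
x_1 = 2.8333, f(x_1) = 22.745370, coefficient = 2
x_2 = 3.6667, f(x_2) = 49.296296, coefficient = 2
x_3 = 4.5000, f(x_3) = 91.125000, coefficient = 1

I ≈ (0.833333/2) × 243.208333 = 101.336806
Exact value: 98.515625
Error: 2.821181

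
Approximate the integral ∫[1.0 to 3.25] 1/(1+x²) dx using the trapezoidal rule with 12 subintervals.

f(x) = 1/(1+x²)
a = 1.0, b = 3.25, n = 12
h = (b - a)/n = 0.187500

Trapezoidal rule: (h/2)[f(x₀) + 2f(x₁) + 2f(x₂) + ... + f(xₙ)]

x_0 = 1.0000, f(x_0) = 0.500000, coefficient = 1
x_1 = 1.1875, f(x_1) = 0.414911, coefficient = 2
x_2 = 1.3750, f(x_2) = 0.345946, coefficient = 2
x_3 = 1.5625, f(x_3) = 0.290579, coefficient = 2
x_4 = 1.7500, f(x_4) = 0.246154, coefficient = 2
x_5 = 1.9375, f(x_5) = 0.210353, coefficient = 2
x_6 = 2.1250, f(x_6) = 0.181303, coefficient = 2
x_7 = 2.3125, f(x_7) = 0.157538, coefficient = 2
x_8 = 2.5000, f(x_8) = 0.137931, coefficient = 2
x_9 = 2.6875, f(x_9) = 0.121615, coefficient = 2
x_10 = 2.8750, f(x_10) = 0.107926, coefficient = 2
x_11 = 3.0625, f(x_11) = 0.096349, coefficient = 2
x_12 = 3.2500, f(x_12) = 0.086486, coefficient = 1

I ≈ (0.187500/2) × 5.207698 = 0.488222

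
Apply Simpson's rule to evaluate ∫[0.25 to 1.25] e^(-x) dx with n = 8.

f(x) = e^(-x)
a = 0.25, b = 1.25, n = 8
h = (b - a)/n = 0.125000

Simpson's rule: (h/3)[f(x₀) + 4f(x₁) + 2f(x₂) + ... + f(xₙ)]

x_0 = 0.2500, f(x_0) = 0.778801, coefficient = 1
x_1 = 0.3750, f(x_1) = 0.687289, coefficient = 4
x_2 = 0.5000, f(x_2) = 0.606531, coefficient = 2
x_3 = 0.6250, f(x_3) = 0.535261, coefficient = 4
x_4 = 0.7500, f(x_4) = 0.472367, coefficient = 2
x_5 = 0.8750, f(x_5) = 0.416862, coefficient = 4
x_6 = 1.0000, f(x_6) = 0.367879, coefficient = 2
x_7 = 1.1250, f(x_7) = 0.324652, coefficient = 4
x_8 = 1.2500, f(x_8) = 0.286505, coefficient = 1

I ≈ (0.125000/3) × 11.815120 = 0.492297
Exact value: 0.492296
Error: 0.000001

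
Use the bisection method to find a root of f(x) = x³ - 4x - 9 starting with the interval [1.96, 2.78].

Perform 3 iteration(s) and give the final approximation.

f(x) = x³ - 4x - 9
Initial interval: [1.96, 2.78]

Iteration 1:
  c_1 = (1.960000 + 2.780000)/2 = 2.370000
  f(c_1) = f(2.370000) = -5.167947
  f(a) × f(c) ≥ 0, new interval: [2.370000, 2.780000]
Iteration 2:
  c_2 = (2.370000 + 2.780000)/2 = 2.575000
  f(c_2) = f(2.575000) = -2.226141
  f(a) × f(c) ≥ 0, new interval: [2.575000, 2.780000]
Iteration 3:
  c_3 = (2.575000 + 2.780000)/2 = 2.677500
  f(c_3) = f(2.677500) = -0.514986
  f(a) × f(c) ≥ 0, new interval: [2.677500, 2.780000]

After 3 iteration(s), the approximation is c_3 = 2.677500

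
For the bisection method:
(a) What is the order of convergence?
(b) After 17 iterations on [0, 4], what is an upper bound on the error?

(a) Bisection has linear (order 1) convergence; the error is halved each step.

(b) Error bound = (b-a)/2^n = (4 - 0)/2^{17}
    = 4/2^{17}

(a) 1 (linear); (b) error ≤ 3.05e-05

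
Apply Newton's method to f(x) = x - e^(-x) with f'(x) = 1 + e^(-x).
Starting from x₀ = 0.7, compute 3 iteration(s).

f(x) = x - e^(-x)
f'(x) = 1 + e^(-x)
x₀ = 0.7

Newton-Raphson formula: x_{n+1} = x_n - f(x_n)/f'(x_n)

Iteration 1:
  f(0.700000) = 0.203415
  f'(0.700000) = 1.496585
  x_1 = 0.700000 - 0.203415/1.496585 = 0.564081
Iteration 2:
  f(0.564081) = -0.004802
  f'(0.564081) = 1.568883
  x_2 = 0.564081 - (-0.004802)/1.568883 = 0.567142
Iteration 3:
  f(0.567142) = -0.000003
  f'(0.567142) = 1.567144
  x_3 = 0.567142 - (-0.000003)/1.567144 = 0.567143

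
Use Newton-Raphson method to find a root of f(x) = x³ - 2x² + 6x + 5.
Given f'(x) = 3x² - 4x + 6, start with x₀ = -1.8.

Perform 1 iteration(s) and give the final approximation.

f(x) = x³ - 2x² + 6x + 5
f'(x) = 3x² - 4x + 6
x₀ = -1.8

Newton-Raphson formula: x_{n+1} = x_n - f(x_n)/f'(x_n)

Iteration 1:
  f(-1.800000) = -18.112000
  f'(-1.800000) = 22.920000
  x_1 = -1.800000 - (-18.112000)/22.920000 = -1.009773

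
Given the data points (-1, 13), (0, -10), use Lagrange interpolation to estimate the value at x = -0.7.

Lagrange interpolation formula:
P(x) = Σ yᵢ × Lᵢ(x)
where Lᵢ(x) = Π_{j≠i} (x - xⱼ)/(xᵢ - xⱼ)

L_0(-0.7) = (-0.7 - 0)/(-1 - 0) = 0.700000
L_1(-0.7) = (-0.7 - (-1))/(0 - (-1)) = 0.300000

P(-0.7) = 13×L_0(-0.7) + (-10)×L_1(-0.7)
P(-0.7) = 6.100000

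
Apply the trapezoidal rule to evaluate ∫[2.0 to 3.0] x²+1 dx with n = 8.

f(x) = x²+1
a = 2.0, b = 3.0, n = 8
h = (b - a)/n = 0.125000

Trapezoidal rule: (h/2)[f(x₀) + 2f(x₁) + 2f(x₂) + ... + f(xₙ)]

x_0 = 2.0000, f(x_0) = 5.000000, coefficient = 1
x_1 = 2.1250, f(x_1) = 5.515625, coefficient = 2
x_2 = 2.2500, f(x_2) = 6.062500, coefficient = 2
x_3 = 2.3750, f(x_3) = 6.640625, coefficient = 2
x_4 = 2.5000, f(x_4) = 7.250000, coefficient = 2
x_5 = 2.6250, f(x_5) = 7.890625, coefficient = 2
x_6 = 2.7500, f(x_6) = 8.562500, coefficient = 2
x_7 = 2.8750, f(x_7) = 9.265625, coefficient = 2
x_8 = 3.0000, f(x_8) = 10.000000, coefficient = 1

I ≈ (0.125000/2) × 117.375000 = 7.335938
Exact value: 7.333333
Error: 0.002604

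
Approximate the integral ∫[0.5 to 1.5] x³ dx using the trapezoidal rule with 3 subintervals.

f(x) = x³
a = 0.5, b = 1.5, n = 3
h = (b - a)/n = 0.333333

Trapezoidal rule: (h/2)[f(x₀) + 2f(x₁) + 2f(x₂) + ... + f(xₙ)]

x_0 = 0.5000, f(x_0) = 0.125000, coefficient = 1
x_1 = 0.8333, f(x_1) = 0.578704, coefficient = 2
x_2 = 1.1667, f(x_2) = 1.587963, coefficient = 2
x_3 = 1.5000, f(x_3) = 3.375000, coefficient = 1

I ≈ (0.333333/2) × 7.833333 = 1.305556
Exact value: 1.250000
Error: 0.055556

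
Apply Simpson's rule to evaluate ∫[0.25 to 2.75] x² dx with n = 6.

f(x) = x²
a = 0.25, b = 2.75, n = 6
h = (b - a)/n = 0.416667

Simpson's rule: (h/3)[f(x₀) + 4f(x₁) + 2f(x₂) + ... + f(xₙ)]

x_0 = 0.2500, f(x_0) = 0.062500, coefficient = 1
x_1 = 0.6667, f(x_1) = 0.444444, coefficient = 4
x_2 = 1.0833, f(x_2) = 1.173611, coefficient = 2
x_3 = 1.5000, f(x_3) = 2.250000, coefficient = 4
x_4 = 1.9167, f(x_4) = 3.673611, coefficient = 2
x_5 = 2.3333, f(x_5) = 5.444444, coefficient = 4
x_6 = 2.7500, f(x_6) = 7.562500, coefficient = 1

I ≈ (0.416667/3) × 49.875000 = 6.927083
Exact value: 6.927083
Error: 0.000000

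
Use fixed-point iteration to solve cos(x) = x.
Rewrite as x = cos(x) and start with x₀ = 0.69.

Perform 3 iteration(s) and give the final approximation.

Equation: cos(x) = x
Fixed-point form: x = cos(x)
x₀ = 0.69

x_1 = g(0.690000) = 0.771246
x_2 = g(0.771246) = 0.717043
x_3 = g(0.717043) = 0.753752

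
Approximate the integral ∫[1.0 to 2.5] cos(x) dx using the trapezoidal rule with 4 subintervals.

f(x) = cos(x)
a = 1.0, b = 2.5, n = 4
h = (b - a)/n = 0.375000

Trapezoidal rule: (h/2)[f(x₀) + 2f(x₁) + 2f(x₂) + ... + f(xₙ)]

x_0 = 1.0000, f(x_0) = 0.540302, coefficient = 1
x_1 = 1.3750, f(x_1) = 0.194548, coefficient = 2
x_2 = 1.7500, f(x_2) = -0.178246, coefficient = 2
x_3 = 2.1250, f(x_3) = -0.526266, coefficient = 2
x_4 = 2.5000, f(x_4) = -0.801144, coefficient = 1

I ≈ (0.375000/2) × -1.280771 = -0.240145
Exact value: -0.242999
Error: 0.002854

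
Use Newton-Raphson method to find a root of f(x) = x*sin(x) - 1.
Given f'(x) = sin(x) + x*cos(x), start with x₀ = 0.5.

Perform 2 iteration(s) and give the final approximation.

f(x) = x*sin(x) - 1
f'(x) = sin(x) + x*cos(x)
x₀ = 0.5

Newton-Raphson formula: x_{n+1} = x_n - f(x_n)/f'(x_n)

Iteration 1:
  f(0.500000) = -0.760287
  f'(0.500000) = 0.918217
  x_1 = 0.500000 - (-0.760287)/0.918217 = 1.328004
Iteration 2:
  f(1.328004) = 0.289054
  f'(1.328004) = 1.289941
  x_2 = 1.328004 - 0.289054/1.289941 = 1.103921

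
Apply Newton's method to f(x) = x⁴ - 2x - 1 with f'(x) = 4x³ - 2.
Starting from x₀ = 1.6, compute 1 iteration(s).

f(x) = x⁴ - 2x - 1
f'(x) = 4x³ - 2
x₀ = 1.6

Newton-Raphson formula: x_{n+1} = x_n - f(x_n)/f'(x_n)

Iteration 1:
  f(1.600000) = 2.353600
  f'(1.600000) = 14.384000
  x_1 = 1.600000 - 2.353600/14.384000 = 1.436374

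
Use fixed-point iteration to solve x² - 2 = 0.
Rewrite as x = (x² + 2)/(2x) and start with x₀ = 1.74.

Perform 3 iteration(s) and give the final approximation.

Equation: x² - 2 = 0
Fixed-point form: x = (x² + 2)/(2x)
x₀ = 1.74

x_1 = g(1.740000) = 1.444713
x_2 = g(1.444713) = 1.414535
x_3 = g(1.414535) = 1.414214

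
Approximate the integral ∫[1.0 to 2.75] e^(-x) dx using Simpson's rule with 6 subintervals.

f(x) = e^(-x)
a = 1.0, b = 2.75, n = 6
h = (b - a)/n = 0.291667

Simpson's rule: (h/3)[f(x₀) + 4f(x₁) + 2f(x₂) + ... + f(xₙ)]

x_0 = 1.0000, f(x_0) = 0.367879, coefficient = 1
x_1 = 1.2917, f(x_1) = 0.274812, coefficient = 4
x_2 = 1.5833, f(x_2) = 0.205290, coefficient = 2
x_3 = 1.8750, f(x_3) = 0.153355, coefficient = 4
x_4 = 2.1667, f(x_4) = 0.114559, coefficient = 2
x_5 = 2.4583, f(x_5) = 0.085577, coefficient = 4
x_6 = 2.7500, f(x_6) = 0.063928, coefficient = 1

I ≈ (0.291667/3) × 3.126484 = 0.303964
Exact value: 0.303952
Error: 0.000012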